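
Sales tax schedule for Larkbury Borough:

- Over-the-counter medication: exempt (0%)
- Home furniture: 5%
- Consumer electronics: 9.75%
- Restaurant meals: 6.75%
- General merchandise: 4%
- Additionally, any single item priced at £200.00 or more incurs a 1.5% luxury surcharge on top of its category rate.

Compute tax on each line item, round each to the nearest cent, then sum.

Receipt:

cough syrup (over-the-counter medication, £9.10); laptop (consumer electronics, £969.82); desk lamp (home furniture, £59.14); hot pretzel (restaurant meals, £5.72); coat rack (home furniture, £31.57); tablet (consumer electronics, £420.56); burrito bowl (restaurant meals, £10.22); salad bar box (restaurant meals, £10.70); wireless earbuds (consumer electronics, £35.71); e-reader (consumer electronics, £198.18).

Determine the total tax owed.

£185.55

Cough syrup £9.10: over-the-counter medication → 0% → £0.00
Laptop £969.82: consumer electronics → 9.75% + 1.5% surcharge = 11.25% → £109.10
Desk lamp £59.14: home furniture → 5% → £2.96
Hot pretzel £5.72: restaurant meals → 6.75% → £0.39
Coat rack £31.57: home furniture → 5% → £1.58
Tablet £420.56: consumer electronics → 9.75% + 1.5% surcharge = 11.25% → £47.31
Burrito bowl £10.22: restaurant meals → 6.75% → £0.69
Salad bar box £10.70: restaurant meals → 6.75% → £0.72
Wireless earbuds £35.71: consumer electronics → 9.75% → £3.48
E-reader £198.18: consumer electronics → 9.75% → £19.32
Total tax = £109.10 + £2.96 + £0.39 + £1.58 + £47.31 + £0.69 + £0.72 + £3.48 + £19.32 = £185.55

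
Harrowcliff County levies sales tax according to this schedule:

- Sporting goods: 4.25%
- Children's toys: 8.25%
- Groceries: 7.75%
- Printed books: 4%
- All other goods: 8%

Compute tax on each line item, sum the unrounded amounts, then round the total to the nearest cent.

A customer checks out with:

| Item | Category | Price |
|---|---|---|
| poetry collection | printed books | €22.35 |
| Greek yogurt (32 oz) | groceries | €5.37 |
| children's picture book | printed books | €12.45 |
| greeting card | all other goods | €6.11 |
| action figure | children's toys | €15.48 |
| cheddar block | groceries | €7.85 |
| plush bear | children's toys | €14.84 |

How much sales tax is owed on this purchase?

€5.41

Poetry collection €22.35: printed books → 4% → €0.894
Greek yogurt (32 oz) €5.37: groceries → 7.75% → €0.416175
Children's picture book €12.45: printed books → 4% → €0.498
Greeting card €6.11: all other goods → 8% → €0.4888
Action figure €15.48: children's toys → 8.25% → €1.2771
Cheddar block €7.85: groceries → 7.75% → €0.608375
Plush bear €14.84: children's toys → 8.25% → €1.2243
Unrounded tax sum = €5.40675 → €5.41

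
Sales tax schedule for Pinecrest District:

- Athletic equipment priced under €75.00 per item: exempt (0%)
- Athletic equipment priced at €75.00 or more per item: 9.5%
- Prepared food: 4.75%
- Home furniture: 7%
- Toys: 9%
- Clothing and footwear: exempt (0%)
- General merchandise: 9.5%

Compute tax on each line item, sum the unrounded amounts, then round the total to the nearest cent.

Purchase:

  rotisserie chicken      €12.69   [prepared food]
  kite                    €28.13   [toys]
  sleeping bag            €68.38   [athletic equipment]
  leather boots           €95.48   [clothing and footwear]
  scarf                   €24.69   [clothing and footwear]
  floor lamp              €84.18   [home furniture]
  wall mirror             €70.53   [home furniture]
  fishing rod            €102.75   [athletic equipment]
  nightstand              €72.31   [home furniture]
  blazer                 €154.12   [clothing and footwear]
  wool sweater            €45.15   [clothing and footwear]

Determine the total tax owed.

€28.79

Rotisserie chicken €12.69: prepared food → 4.75% → €0.602775
Kite €28.13: toys → 9% → €2.5317
Sleeping bag €68.38: athletic equipment, under €75.00 → 0% → €0.00
Leather boots €95.48: clothing and footwear → 0% → €0.00
Scarf €24.69: clothing and footwear → 0% → €0.00
Floor lamp €84.18: home furniture → 7% → €5.8926
Wall mirror €70.53: home furniture → 7% → €4.9371
Fishing rod €102.75: athletic equipment, €75.00 or more → 9.5% → €9.76125
Nightstand €72.31: home furniture → 7% → €5.0617
Blazer €154.12: clothing and footwear → 0% → €0.00
Wool sweater €45.15: clothing and footwear → 0% → €0.00
Unrounded tax sum = €28.787125 → €28.79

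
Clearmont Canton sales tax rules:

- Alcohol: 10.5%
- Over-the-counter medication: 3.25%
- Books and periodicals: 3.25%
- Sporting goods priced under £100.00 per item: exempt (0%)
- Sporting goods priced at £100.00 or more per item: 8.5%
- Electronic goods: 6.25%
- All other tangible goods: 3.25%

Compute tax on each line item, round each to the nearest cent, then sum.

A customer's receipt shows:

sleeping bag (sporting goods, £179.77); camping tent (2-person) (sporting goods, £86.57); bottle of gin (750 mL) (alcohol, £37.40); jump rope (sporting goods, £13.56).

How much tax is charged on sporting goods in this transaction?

£15.28

Sleeping bag £179.77: sporting goods, £100.00 or more → 8.5% → £15.28
Camping tent (2-person) £86.57: sporting goods, under £100.00 → 0% → £0.00
Jump rope £13.56: sporting goods, under £100.00 → 0% → £0.00
Tax on sporting goods = £15.28 + £0.00 + £0.00 = £15.28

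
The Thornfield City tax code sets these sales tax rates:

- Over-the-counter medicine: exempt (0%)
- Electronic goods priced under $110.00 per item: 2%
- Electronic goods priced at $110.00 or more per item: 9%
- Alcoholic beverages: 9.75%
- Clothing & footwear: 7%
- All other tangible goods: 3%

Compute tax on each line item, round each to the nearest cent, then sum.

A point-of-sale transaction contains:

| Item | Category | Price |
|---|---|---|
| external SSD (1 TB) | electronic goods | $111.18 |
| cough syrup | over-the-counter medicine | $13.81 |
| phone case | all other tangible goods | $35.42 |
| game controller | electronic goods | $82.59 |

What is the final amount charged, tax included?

External SSD (1 TB) $111.18: electronic goods, $110.00 or more → 9% → $10.01
Cough syrup $13.81: over-the-counter medicine → 0% → $0.00
Phone case $35.42: all other tangible goods → 3% → $1.06
Game controller $82.59: electronic goods, under $110.00 → 2% → $1.65
Subtotal = $243.00; tax = $12.72; total due = $255.72

$255.72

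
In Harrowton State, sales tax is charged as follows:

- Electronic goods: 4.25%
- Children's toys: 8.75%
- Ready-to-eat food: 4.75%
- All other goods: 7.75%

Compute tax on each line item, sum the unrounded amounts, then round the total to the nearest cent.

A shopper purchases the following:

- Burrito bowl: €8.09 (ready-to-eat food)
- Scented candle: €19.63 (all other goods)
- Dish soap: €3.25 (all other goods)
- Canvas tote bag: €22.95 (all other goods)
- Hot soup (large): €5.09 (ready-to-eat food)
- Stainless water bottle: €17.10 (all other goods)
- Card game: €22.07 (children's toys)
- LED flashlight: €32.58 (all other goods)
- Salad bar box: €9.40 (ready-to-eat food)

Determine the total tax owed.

€10.41

Burrito bowl €8.09: ready-to-eat food → 4.75% → €0.384275
Scented candle €19.63: all other goods → 7.75% → €1.521325
Dish soap €3.25: all other goods → 7.75% → €0.251875
Canvas tote bag €22.95: all other goods → 7.75% → €1.778625
Hot soup (large) €5.09: ready-to-eat food → 4.75% → €0.241775
Stainless water bottle €17.10: all other goods → 7.75% → €1.32525
Card game €22.07: children's toys → 8.75% → €1.931125
LED flashlight €32.58: all other goods → 7.75% → €2.52495
Salad bar box €9.40: ready-to-eat food → 4.75% → €0.4465
Unrounded tax sum = €10.4057 → €10.41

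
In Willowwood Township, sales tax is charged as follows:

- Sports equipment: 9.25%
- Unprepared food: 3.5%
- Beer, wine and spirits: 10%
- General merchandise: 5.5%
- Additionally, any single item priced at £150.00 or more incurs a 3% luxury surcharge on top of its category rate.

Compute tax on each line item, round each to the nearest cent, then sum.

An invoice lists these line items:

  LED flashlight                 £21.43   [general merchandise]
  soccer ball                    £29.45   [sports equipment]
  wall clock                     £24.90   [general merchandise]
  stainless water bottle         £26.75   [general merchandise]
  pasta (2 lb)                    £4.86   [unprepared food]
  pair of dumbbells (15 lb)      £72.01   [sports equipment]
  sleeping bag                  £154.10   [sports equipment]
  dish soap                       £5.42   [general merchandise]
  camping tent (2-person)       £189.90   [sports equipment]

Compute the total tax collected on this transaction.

LED flashlight £21.43: general merchandise → 5.5% → £1.18
Soccer ball £29.45: sports equipment → 9.25% → £2.72
Wall clock £24.90: general merchandise → 5.5% → £1.37
Stainless water bottle £26.75: general merchandise → 5.5% → £1.47
Pasta (2 lb) £4.86: unprepared food → 3.5% → £0.17
Pair of dumbbells (15 lb) £72.01: sports equipment → 9.25% → £6.66
Sleeping bag £154.10: sports equipment → 9.25% + 3% surcharge = 12.25% → £18.88
Dish soap £5.42: general merchandise → 5.5% → £0.30
Camping tent (2-person) £189.90: sports equipment → 9.25% + 3% surcharge = 12.25% → £23.26
Total tax = £1.18 + £2.72 + £1.37 + £1.47 + £0.17 + £6.66 + £18.88 + £0.30 + £23.26 = £56.01

£56.01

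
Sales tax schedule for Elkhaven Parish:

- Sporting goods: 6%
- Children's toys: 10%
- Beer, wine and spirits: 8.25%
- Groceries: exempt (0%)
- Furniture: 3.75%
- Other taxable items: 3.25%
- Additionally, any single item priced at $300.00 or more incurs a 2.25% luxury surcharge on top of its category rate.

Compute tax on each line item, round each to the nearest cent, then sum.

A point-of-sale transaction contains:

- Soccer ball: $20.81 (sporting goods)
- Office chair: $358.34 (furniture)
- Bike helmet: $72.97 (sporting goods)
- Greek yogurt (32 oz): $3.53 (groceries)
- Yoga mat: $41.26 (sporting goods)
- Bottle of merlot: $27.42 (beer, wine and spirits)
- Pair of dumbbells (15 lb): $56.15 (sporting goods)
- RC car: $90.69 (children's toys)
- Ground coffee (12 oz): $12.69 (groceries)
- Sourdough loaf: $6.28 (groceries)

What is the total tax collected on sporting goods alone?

$11.48

Soccer ball $20.81: sporting goods → 6% → $1.25
Bike helmet $72.97: sporting goods → 6% → $4.38
Yoga mat $41.26: sporting goods → 6% → $2.48
Pair of dumbbells (15 lb) $56.15: sporting goods → 6% → $3.37
Tax on sporting goods = $1.25 + $4.38 + $2.48 + $3.37 = $11.48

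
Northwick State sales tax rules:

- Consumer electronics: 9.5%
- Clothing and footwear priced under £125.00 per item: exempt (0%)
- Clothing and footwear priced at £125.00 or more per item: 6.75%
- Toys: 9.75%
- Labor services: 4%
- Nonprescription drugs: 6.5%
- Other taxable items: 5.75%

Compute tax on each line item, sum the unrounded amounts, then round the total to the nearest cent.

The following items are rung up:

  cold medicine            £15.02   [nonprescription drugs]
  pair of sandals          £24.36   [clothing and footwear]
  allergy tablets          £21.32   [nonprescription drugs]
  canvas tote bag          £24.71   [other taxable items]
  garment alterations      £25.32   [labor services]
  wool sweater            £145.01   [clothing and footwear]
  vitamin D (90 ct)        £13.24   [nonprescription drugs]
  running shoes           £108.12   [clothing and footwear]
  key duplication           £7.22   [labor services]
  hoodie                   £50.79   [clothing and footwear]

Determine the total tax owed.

Cold medicine £15.02: nonprescription drugs → 6.5% → £0.9763
Pair of sandals £24.36: clothing and footwear, under £125.00 → 0% → £0.00
Allergy tablets £21.32: nonprescription drugs → 6.5% → £1.3858
Canvas tote bag £24.71: other taxable items → 5.75% → £1.420825
Garment alterations £25.32: labor services → 4% → £1.0128
Wool sweater £145.01: clothing and footwear, £125.00 or more → 6.75% → £9.788175
Vitamin D (90 ct) £13.24: nonprescription drugs → 6.5% → £0.8606
Running shoes £108.12: clothing and footwear, under £125.00 → 0% → £0.00
Key duplication £7.22: labor services → 4% → £0.2888
Hoodie £50.79: clothing and footwear, under £125.00 → 0% → £0.00
Unrounded tax sum = £15.7333 → £15.73

£15.73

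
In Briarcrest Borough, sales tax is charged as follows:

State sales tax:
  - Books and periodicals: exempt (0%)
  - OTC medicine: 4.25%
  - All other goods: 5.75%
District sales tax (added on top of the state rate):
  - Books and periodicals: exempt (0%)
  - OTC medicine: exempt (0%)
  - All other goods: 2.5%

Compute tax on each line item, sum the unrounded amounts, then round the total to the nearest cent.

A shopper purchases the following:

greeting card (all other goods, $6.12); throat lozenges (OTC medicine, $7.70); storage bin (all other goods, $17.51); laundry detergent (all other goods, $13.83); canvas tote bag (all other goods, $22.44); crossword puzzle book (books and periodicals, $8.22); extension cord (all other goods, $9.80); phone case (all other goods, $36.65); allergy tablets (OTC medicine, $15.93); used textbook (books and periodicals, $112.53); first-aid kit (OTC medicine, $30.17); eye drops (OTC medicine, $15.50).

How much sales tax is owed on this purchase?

Greeting card $6.12: all other goods → 5.75% + 2.5% district = 8.25% → $0.5049
Throat lozenges $7.70: OTC medicine → 4.25% + 0% district = 4.25% → $0.32725
Storage bin $17.51: all other goods → 5.75% + 2.5% district = 8.25% → $1.444575
Laundry detergent $13.83: all other goods → 5.75% + 2.5% district = 8.25% → $1.140975
Canvas tote bag $22.44: all other goods → 5.75% + 2.5% district = 8.25% → $1.8513
Crossword puzzle book $8.22: books and periodicals → 0% + 0% district = 0% → $0.00
Extension cord $9.80: all other goods → 5.75% + 2.5% district = 8.25% → $0.8085
Phone case $36.65: all other goods → 5.75% + 2.5% district = 8.25% → $3.023625
Allergy tablets $15.93: OTC medicine → 4.25% + 0% district = 4.25% → $0.677025
Used textbook $112.53: books and periodicals → 0% + 0% district = 0% → $0.00
First-aid kit $30.17: OTC medicine → 4.25% + 0% district = 4.25% → $1.282225
Eye drops $15.50: OTC medicine → 4.25% + 0% district = 4.25% → $0.65875
Unrounded tax sum = $11.719125 → $11.72

$11.72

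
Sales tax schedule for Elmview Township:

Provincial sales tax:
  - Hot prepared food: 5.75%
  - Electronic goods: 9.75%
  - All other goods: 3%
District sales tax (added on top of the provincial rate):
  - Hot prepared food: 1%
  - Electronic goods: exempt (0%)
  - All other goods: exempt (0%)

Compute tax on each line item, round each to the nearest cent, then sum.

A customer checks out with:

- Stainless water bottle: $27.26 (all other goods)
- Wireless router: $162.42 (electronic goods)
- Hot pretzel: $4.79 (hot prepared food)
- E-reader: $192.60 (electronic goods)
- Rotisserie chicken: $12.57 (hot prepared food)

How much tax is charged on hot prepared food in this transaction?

Hot pretzel $4.79: hot prepared food → 5.75% + 1% district = 6.75% → $0.32
Rotisserie chicken $12.57: hot prepared food → 5.75% + 1% district = 6.75% → $0.85
Tax on hot prepared food = $0.32 + $0.85 = $1.17

$1.17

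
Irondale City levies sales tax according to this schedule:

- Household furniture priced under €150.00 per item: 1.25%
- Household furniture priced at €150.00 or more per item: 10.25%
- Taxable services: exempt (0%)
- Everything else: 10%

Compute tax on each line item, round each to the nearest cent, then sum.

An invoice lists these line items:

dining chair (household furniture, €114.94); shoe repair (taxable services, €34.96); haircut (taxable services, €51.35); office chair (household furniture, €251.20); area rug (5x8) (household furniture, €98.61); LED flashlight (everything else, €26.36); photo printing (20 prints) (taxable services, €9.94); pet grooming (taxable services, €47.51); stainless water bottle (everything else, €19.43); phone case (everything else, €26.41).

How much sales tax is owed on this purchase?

€35.64

Dining chair €114.94: household furniture, under €150.00 → 1.25% → €1.44
Shoe repair €34.96: taxable services → 0% → €0.00
Haircut €51.35: taxable services → 0% → €0.00
Office chair €251.20: household furniture, €150.00 or more → 10.25% → €25.75
Area rug (5x8) €98.61: household furniture, under €150.00 → 1.25% → €1.23
LED flashlight €26.36: everything else → 10% → €2.64
Photo printing (20 prints) €9.94: taxable services → 0% → €0.00
Pet grooming €47.51: taxable services → 0% → €0.00
Stainless water bottle €19.43: everything else → 10% → €1.94
Phone case €26.41: everything else → 10% → €2.64
Total tax = €1.44 + €25.75 + €1.23 + €2.64 + €1.94 + €2.64 = €35.64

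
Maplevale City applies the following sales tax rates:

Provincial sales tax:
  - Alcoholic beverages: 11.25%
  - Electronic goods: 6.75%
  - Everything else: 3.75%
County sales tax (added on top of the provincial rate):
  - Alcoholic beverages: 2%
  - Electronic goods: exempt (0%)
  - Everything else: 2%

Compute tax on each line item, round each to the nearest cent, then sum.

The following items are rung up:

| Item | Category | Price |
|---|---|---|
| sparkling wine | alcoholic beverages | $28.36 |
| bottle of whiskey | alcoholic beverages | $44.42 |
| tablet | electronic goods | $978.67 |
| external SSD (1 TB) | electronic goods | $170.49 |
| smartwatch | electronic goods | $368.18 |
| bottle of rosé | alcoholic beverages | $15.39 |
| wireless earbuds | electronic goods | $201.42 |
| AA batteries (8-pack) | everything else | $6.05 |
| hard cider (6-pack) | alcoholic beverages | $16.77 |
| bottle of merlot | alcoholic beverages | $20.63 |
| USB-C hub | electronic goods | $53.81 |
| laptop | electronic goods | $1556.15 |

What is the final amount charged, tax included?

Sparkling wine $28.36: alcoholic beverages → 11.25% + 2% county = 13.25% → $3.76
Bottle of whiskey $44.42: alcoholic beverages → 11.25% + 2% county = 13.25% → $5.89
Tablet $978.67: electronic goods → 6.75% + 0% county = 6.75% → $66.06
External SSD (1 TB) $170.49: electronic goods → 6.75% + 0% county = 6.75% → $11.51
Smartwatch $368.18: electronic goods → 6.75% + 0% county = 6.75% → $24.85
Bottle of rosé $15.39: alcoholic beverages → 11.25% + 2% county = 13.25% → $2.04
Wireless earbuds $201.42: electronic goods → 6.75% + 0% county = 6.75% → $13.60
AA batteries (8-pack) $6.05: everything else → 3.75% + 2% county = 5.75% → $0.35
Hard cider (6-pack) $16.77: alcoholic beverages → 11.25% + 2% county = 13.25% → $2.22
Bottle of merlot $20.63: alcoholic beverages → 11.25% + 2% county = 13.25% → $2.73
USB-C hub $53.81: electronic goods → 6.75% + 0% county = 6.75% → $3.63
Laptop $1556.15: electronic goods → 6.75% + 0% county = 6.75% → $105.04
Subtotal = $3460.34; tax = $241.68; total due = $3702.02

$3702.02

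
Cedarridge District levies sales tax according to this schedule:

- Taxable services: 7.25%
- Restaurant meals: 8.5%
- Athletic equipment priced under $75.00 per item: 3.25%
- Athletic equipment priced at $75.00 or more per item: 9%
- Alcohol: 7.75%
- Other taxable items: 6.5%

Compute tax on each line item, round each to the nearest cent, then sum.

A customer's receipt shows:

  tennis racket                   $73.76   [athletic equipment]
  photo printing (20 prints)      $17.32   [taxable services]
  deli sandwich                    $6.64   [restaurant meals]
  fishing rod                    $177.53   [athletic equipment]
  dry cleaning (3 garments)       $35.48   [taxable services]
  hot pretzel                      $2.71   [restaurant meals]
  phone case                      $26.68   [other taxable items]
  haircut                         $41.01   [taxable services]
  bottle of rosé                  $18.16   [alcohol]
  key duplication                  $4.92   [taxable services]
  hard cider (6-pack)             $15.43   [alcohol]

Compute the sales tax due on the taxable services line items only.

Photo printing (20 prints) $17.32: taxable services → 7.25% → $1.26
Dry cleaning (3 garments) $35.48: taxable services → 7.25% → $2.57
Haircut $41.01: taxable services → 7.25% → $2.97
Key duplication $4.92: taxable services → 7.25% → $0.36
Tax on taxable services = $1.26 + $2.57 + $2.97 + $0.36 = $7.16

$7.16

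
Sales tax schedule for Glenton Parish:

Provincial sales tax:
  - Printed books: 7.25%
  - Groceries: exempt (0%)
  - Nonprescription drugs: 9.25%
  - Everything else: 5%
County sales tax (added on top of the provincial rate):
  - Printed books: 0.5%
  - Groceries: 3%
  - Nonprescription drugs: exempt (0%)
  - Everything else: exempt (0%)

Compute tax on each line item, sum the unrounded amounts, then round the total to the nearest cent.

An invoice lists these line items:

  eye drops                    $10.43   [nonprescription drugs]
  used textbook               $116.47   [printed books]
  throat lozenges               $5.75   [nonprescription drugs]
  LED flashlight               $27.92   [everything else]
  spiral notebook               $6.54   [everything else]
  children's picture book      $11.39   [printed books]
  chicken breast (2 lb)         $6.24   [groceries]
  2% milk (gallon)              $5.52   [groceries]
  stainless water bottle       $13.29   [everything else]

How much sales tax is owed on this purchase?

Eye drops $10.43: nonprescription drugs → 9.25% + 0% county = 9.25% → $0.964775
Used textbook $116.47: printed books → 7.25% + 0.5% county = 7.75% → $9.026425
Throat lozenges $5.75: nonprescription drugs → 9.25% + 0% county = 9.25% → $0.531875
LED flashlight $27.92: everything else → 5% + 0% county = 5% → $1.396
Spiral notebook $6.54: everything else → 5% + 0% county = 5% → $0.327
Children's picture book $11.39: printed books → 7.25% + 0.5% county = 7.75% → $0.882725
Chicken breast (2 lb) $6.24: groceries → 0% + 3% county = 3% → $0.1872
2% milk (gallon) $5.52: groceries → 0% + 3% county = 3% → $0.1656
Stainless water bottle $13.29: everything else → 5% + 0% county = 5% → $0.6645
Unrounded tax sum = $14.1461 → $14.15

$14.15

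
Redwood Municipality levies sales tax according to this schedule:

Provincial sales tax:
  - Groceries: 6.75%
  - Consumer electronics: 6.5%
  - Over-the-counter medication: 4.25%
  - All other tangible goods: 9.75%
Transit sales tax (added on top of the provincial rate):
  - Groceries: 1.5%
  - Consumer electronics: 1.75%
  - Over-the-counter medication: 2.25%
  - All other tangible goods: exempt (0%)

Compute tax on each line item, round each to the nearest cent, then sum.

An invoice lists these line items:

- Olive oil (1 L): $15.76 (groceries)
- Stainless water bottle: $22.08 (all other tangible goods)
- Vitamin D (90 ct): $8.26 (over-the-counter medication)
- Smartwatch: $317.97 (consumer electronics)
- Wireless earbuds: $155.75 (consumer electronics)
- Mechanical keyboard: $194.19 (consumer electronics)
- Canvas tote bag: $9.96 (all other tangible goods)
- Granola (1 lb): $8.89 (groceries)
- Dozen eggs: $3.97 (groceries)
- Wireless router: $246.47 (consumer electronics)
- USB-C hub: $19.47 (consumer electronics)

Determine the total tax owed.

$83.06

Olive oil (1 L) $15.76: groceries → 6.75% + 1.5% transit = 8.25% → $1.30
Stainless water bottle $22.08: all other tangible goods → 9.75% + 0% transit = 9.75% → $2.15
Vitamin D (90 ct) $8.26: over-the-counter medication → 4.25% + 2.25% transit = 6.5% → $0.54
Smartwatch $317.97: consumer electronics → 6.5% + 1.75% transit = 8.25% → $26.23
Wireless earbuds $155.75: consumer electronics → 6.5% + 1.75% transit = 8.25% → $12.85
Mechanical keyboard $194.19: consumer electronics → 6.5% + 1.75% transit = 8.25% → $16.02
Canvas tote bag $9.96: all other tangible goods → 9.75% + 0% transit = 9.75% → $0.97
Granola (1 lb) $8.89: groceries → 6.75% + 1.5% transit = 8.25% → $0.73
Dozen eggs $3.97: groceries → 6.75% + 1.5% transit = 8.25% → $0.33
Wireless router $246.47: consumer electronics → 6.5% + 1.75% transit = 8.25% → $20.33
USB-C hub $19.47: consumer electronics → 6.5% + 1.75% transit = 8.25% → $1.61
Total tax = $1.30 + $2.15 + $0.54 + $26.23 + $12.85 + $16.02 + $0.97 + $0.73 + $0.33 + $20.33 + $1.61 = $83.06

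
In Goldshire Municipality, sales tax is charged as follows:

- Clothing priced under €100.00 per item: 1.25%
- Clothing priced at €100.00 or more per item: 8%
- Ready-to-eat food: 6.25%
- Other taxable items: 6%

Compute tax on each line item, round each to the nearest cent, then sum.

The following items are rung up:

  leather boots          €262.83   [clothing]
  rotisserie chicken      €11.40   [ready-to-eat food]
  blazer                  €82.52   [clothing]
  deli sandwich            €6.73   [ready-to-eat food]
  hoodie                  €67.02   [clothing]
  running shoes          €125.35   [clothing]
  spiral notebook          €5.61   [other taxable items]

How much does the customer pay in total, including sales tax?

€595.86

Leather boots €262.83: clothing, €100.00 or more → 8% → €21.03
Rotisserie chicken €11.40: ready-to-eat food → 6.25% → €0.71
Blazer €82.52: clothing, under €100.00 → 1.25% → €1.03
Deli sandwich €6.73: ready-to-eat food → 6.25% → €0.42
Hoodie €67.02: clothing, under €100.00 → 1.25% → €0.84
Running shoes €125.35: clothing, €100.00 or more → 8% → €10.03
Spiral notebook €5.61: other taxable items → 6% → €0.34
Subtotal = €561.46; tax = €34.40; total due = €595.86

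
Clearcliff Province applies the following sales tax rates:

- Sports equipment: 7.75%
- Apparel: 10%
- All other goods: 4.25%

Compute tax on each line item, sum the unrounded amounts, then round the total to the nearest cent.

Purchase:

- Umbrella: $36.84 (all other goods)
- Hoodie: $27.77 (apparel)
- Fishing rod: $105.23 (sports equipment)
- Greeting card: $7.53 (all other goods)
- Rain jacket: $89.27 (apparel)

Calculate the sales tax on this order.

$21.75

Umbrella $36.84: all other goods → 4.25% → $1.5657
Hoodie $27.77: apparel → 10% → $2.777
Fishing rod $105.23: sports equipment → 7.75% → $8.155325
Greeting card $7.53: all other goods → 4.25% → $0.320025
Rain jacket $89.27: apparel → 10% → $8.927
Unrounded tax sum = $21.74505 → $21.75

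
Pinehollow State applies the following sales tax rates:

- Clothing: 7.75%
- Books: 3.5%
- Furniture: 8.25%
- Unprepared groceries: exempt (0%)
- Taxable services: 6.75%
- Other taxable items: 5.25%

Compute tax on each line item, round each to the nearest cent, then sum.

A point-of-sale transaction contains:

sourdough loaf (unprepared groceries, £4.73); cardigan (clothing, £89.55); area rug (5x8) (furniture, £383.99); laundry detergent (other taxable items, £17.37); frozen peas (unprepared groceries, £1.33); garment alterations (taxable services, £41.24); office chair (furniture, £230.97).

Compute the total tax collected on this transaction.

Sourdough loaf £4.73: unprepared groceries → 0% → £0.00
Cardigan £89.55: clothing → 7.75% → £6.94
Area rug (5x8) £383.99: furniture → 8.25% → £31.68
Laundry detergent £17.37: other taxable items → 5.25% → £0.91
Frozen peas £1.33: unprepared groceries → 0% → £0.00
Garment alterations £41.24: taxable services → 6.75% → £2.78
Office chair £230.97: furniture → 8.25% → £19.06
Total tax = £6.94 + £31.68 + £0.91 + £2.78 + £19.06 = £61.37

£61.37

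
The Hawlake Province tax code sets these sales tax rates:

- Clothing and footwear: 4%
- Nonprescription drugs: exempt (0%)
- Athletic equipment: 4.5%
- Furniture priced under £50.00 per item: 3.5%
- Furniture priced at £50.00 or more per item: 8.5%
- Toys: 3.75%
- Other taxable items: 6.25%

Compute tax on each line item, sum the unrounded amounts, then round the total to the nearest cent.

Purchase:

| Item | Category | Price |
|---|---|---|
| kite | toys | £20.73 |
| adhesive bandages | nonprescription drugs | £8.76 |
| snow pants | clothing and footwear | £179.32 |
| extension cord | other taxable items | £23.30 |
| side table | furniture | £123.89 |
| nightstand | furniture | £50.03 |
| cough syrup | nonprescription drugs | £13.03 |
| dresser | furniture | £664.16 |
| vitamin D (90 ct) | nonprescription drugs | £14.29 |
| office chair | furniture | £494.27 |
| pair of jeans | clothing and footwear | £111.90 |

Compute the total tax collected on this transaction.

Kite £20.73: toys → 3.75% → £0.777375
Adhesive bandages £8.76: nonprescription drugs → 0% → £0.00
Snow pants £179.32: clothing and footwear → 4% → £7.1728
Extension cord £23.30: other taxable items → 6.25% → £1.45625
Side table £123.89: furniture, £50.00 or more → 8.5% → £10.53065
Nightstand £50.03: furniture, £50.00 or more → 8.5% → £4.25255
Cough syrup £13.03: nonprescription drugs → 0% → £0.00
Dresser £664.16: furniture, £50.00 or more → 8.5% → £56.4536
Vitamin D (90 ct) £14.29: nonprescription drugs → 0% → £0.00
Office chair £494.27: furniture, £50.00 or more → 8.5% → £42.01295
Pair of jeans £111.90: clothing and footwear → 4% → £4.476
Unrounded tax sum = £127.132175 → £127.13

£127.13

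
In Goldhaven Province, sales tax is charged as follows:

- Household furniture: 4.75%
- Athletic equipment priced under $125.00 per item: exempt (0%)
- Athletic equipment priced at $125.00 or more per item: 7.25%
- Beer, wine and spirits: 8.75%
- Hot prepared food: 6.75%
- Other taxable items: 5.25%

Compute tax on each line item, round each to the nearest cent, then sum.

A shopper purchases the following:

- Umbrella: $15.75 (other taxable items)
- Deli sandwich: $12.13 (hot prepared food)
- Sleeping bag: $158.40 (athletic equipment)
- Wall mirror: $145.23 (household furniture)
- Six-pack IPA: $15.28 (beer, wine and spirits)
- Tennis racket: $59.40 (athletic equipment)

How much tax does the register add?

Umbrella $15.75: other taxable items → 5.25% → $0.83
Deli sandwich $12.13: hot prepared food → 6.75% → $0.82
Sleeping bag $158.40: athletic equipment, $125.00 or more → 7.25% → $11.48
Wall mirror $145.23: household furniture → 4.75% → $6.90
Six-pack IPA $15.28: beer, wine and spirits → 8.75% → $1.34
Tennis racket $59.40: athletic equipment, under $125.00 → 0% → $0.00
Total tax = $0.83 + $0.82 + $11.48 + $6.90 + $1.34 = $21.37

$21.37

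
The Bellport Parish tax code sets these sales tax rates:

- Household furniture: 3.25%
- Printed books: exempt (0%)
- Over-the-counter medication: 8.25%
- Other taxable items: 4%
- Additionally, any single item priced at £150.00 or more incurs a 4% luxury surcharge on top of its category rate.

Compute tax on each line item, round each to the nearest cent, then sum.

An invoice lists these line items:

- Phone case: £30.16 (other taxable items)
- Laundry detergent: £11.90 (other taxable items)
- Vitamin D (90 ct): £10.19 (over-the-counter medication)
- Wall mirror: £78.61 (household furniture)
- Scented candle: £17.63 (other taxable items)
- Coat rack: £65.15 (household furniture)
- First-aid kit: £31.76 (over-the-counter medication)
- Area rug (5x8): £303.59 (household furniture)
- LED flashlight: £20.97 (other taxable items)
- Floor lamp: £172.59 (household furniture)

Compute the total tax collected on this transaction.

£45.89

Phone case £30.16: other taxable items → 4% → £1.21
Laundry detergent £11.90: other taxable items → 4% → £0.48
Vitamin D (90 ct) £10.19: over-the-counter medication → 8.25% → £0.84
Wall mirror £78.61: household furniture → 3.25% → £2.55
Scented candle £17.63: other taxable items → 4% → £0.71
Coat rack £65.15: household furniture → 3.25% → £2.12
First-aid kit £31.76: over-the-counter medication → 8.25% → £2.62
Area rug (5x8) £303.59: household furniture → 3.25% + 4% surcharge = 7.25% → £22.01
LED flashlight £20.97: other taxable items → 4% → £0.84
Floor lamp £172.59: household furniture → 3.25% + 4% surcharge = 7.25% → £12.51
Total tax = £1.21 + £0.48 + £0.84 + £2.55 + £0.71 + £2.12 + £2.62 + £22.01 + £0.84 + £12.51 = £45.89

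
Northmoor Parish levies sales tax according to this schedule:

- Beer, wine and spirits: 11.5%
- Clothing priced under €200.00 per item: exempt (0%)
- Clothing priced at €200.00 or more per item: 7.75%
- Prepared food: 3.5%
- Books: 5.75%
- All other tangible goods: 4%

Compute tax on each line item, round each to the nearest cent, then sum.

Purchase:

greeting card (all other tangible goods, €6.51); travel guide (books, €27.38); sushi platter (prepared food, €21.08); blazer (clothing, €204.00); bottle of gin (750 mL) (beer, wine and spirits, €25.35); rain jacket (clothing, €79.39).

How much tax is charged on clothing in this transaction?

€15.81

Blazer €204.00: clothing, €200.00 or more → 7.75% → €15.81
Rain jacket €79.39: clothing, under €200.00 → 0% → €0.00
Tax on clothing = €15.81 + €0.00 = €15.81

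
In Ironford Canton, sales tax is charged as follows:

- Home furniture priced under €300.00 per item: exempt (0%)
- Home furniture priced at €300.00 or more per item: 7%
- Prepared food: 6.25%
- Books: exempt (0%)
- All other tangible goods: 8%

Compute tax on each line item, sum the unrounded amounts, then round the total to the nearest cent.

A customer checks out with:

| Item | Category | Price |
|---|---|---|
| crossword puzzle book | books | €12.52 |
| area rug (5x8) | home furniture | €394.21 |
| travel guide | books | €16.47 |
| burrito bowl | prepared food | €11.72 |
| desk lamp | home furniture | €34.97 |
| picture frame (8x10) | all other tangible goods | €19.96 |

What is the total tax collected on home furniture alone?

Area rug (5x8) €394.21: home furniture, €300.00 or more → 7% → €27.5947
Desk lamp €34.97: home furniture, under €300.00 → 0% → €0.00
Tax on home furniture: unrounded sum = €27.5947 → €27.59

€27.59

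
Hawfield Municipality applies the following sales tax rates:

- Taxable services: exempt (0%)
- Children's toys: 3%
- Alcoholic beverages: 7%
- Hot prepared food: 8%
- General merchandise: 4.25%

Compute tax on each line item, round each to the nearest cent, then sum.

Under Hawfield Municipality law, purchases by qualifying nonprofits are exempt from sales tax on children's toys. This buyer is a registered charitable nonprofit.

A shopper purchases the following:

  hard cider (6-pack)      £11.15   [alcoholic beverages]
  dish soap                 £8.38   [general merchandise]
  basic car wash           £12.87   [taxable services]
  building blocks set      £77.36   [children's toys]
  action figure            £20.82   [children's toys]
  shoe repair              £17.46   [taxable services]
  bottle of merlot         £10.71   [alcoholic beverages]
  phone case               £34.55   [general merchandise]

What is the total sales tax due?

£3.36

Hard cider (6-pack) £11.15: alcoholic beverages → 7% → £0.78
Dish soap £8.38: general merchandise → 4.25% → £0.36
Basic car wash £12.87: taxable services → 0% → £0.00
Building blocks set £77.36: children's toys, buyer-exempt → 0% → £0.00
Action figure £20.82: children's toys, buyer-exempt → 0% → £0.00
Shoe repair £17.46: taxable services → 0% → £0.00
Bottle of merlot £10.71: alcoholic beverages → 7% → £0.75
Phone case £34.55: general merchandise → 4.25% → £1.47
Total tax = £0.78 + £0.36 + £0.75 + £1.47 = £3.36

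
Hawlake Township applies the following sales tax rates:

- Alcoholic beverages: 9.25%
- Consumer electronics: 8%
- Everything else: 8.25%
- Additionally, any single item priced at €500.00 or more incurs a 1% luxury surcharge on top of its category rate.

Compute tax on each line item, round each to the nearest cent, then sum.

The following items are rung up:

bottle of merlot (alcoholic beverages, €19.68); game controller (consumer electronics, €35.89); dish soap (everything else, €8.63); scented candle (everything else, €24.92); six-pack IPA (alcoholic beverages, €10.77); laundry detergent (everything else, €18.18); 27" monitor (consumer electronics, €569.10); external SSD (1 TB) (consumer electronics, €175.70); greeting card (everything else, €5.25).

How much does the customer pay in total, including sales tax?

€943.79

Bottle of merlot €19.68: alcoholic beverages → 9.25% → €1.82
Game controller €35.89: consumer electronics → 8% → €2.87
Dish soap €8.63: everything else → 8.25% → €0.71
Scented candle €24.92: everything else → 8.25% → €2.06
Six-pack IPA €10.77: alcoholic beverages → 9.25% → €1.00
Laundry detergent €18.18: everything else → 8.25% → €1.50
27" monitor €569.10: consumer electronics → 8% + 1% surcharge = 9% → €51.22
External SSD (1 TB) €175.70: consumer electronics → 8% → €14.06
Greeting card €5.25: everything else → 8.25% → €0.43
Subtotal = €868.12; tax = €75.67; total due = €943.79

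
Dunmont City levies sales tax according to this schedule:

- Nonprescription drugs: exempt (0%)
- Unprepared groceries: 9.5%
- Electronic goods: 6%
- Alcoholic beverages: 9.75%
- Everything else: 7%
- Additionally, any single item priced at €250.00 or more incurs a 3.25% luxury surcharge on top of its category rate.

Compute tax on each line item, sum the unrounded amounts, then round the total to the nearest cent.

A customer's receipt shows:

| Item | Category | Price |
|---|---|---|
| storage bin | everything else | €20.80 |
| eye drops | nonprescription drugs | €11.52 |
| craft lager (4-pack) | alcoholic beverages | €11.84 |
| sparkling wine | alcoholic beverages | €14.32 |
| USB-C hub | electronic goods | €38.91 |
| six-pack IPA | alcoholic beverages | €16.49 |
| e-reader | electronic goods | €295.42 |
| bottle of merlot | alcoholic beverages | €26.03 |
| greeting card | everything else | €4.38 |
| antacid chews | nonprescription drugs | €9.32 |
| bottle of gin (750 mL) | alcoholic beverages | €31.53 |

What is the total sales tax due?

Storage bin €20.80: everything else → 7% → €1.456
Eye drops €11.52: nonprescription drugs → 0% → €0.00
Craft lager (4-pack) €11.84: alcoholic beverages → 9.75% → €1.1544
Sparkling wine €14.32: alcoholic beverages → 9.75% → €1.3962
USB-C hub €38.91: electronic goods → 6% → €2.3346
Six-pack IPA €16.49: alcoholic beverages → 9.75% → €1.607775
E-reader €295.42: electronic goods → 6% + 3.25% surcharge = 9.25% → €27.32635
Bottle of merlot €26.03: alcoholic beverages → 9.75% → €2.537925
Greeting card €4.38: everything else → 7% → €0.3066
Antacid chews €9.32: nonprescription drugs → 0% → €0.00
Bottle of gin (750 mL) €31.53: alcoholic beverages → 9.75% → €3.074175
Unrounded tax sum = €41.194025 → €41.19

€41.19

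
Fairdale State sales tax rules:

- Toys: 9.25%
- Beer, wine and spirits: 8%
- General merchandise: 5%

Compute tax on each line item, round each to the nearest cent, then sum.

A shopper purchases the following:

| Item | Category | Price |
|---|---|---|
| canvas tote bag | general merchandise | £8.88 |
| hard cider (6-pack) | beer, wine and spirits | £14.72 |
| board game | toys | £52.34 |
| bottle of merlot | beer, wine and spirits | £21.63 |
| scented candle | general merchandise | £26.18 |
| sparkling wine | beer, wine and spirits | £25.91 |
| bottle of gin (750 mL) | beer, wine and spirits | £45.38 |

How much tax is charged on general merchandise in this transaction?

£1.75

Canvas tote bag £8.88: general merchandise → 5% → £0.44
Scented candle £26.18: general merchandise → 5% → £1.31
Tax on general merchandise = £0.44 + £1.31 = £1.75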